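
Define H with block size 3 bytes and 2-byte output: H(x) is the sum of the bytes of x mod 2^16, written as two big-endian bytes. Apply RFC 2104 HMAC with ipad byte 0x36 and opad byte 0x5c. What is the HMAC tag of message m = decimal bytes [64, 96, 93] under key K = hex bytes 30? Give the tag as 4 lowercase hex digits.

Key hex bytes 30 is 1 byte ≤ B = 3; zero-pad to 3 bytes: K' = 30 00 00.
K' ⊕ ipad = 06 36 36.  K' ⊕ opad = 6c 5c 5c.
Inner input = (K'⊕ipad) ∥ m = 06 36 36 ∥ 40 60 5d.
Inner hash: sum = 6+54+54+64+96+93 = 367 → 01 6f.
Outer input = (K'⊕opad) ∥ inner = 6c 5c 5c ∥ 01 6f.
Outer hash (tag): sum = 108+92+92+1+111 = 404 → 01 94.

0194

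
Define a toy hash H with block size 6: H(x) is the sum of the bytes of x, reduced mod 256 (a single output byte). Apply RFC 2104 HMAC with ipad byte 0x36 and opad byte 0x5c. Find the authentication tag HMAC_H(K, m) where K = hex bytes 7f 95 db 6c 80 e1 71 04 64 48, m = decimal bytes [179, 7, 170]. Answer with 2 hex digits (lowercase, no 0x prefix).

Key hex bytes 7f 95 db 6c 80 e1 71 04 64 48 is 10 bytes > B = 6, so hash it first: H(key) = dd, then zero-pad to 6 bytes: K' = dd 00 00 00 00 00.
K' ⊕ ipad = eb 36 36 36 36 36.  K' ⊕ opad = 81 5c 5c 5c 5c 5c.
Inner input = (K'⊕ipad) ∥ m = eb 36 36 36 36 36 ∥ b3 07 aa.
Inner hash: sum = 235+54+54+54+54+54+179+7+170 = 861; mod 256 = 93 → 5d.
Outer input = (K'⊕opad) ∥ inner = 81 5c 5c 5c 5c 5c ∥ 5d.
Outer hash (tag): sum = 129+92+92+92+92+92+93 = 682; mod 256 = 170 → aa.

aa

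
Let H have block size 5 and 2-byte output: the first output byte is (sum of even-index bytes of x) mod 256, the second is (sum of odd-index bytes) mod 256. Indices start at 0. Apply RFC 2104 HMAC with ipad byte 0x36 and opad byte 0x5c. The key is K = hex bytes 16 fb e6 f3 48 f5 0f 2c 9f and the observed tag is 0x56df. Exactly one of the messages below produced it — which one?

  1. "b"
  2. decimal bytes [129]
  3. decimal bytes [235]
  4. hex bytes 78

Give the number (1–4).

Key hex bytes 16 fb e6 f3 48 f5 0f 2c 9f is 9 bytes > B = 5, so hash it first: H(key) = f2 0f, then zero-pad to 5 bytes: K' = f2 0f 00 00 00.
K' ⊕ ipad = c4 39 36 36 36; K' ⊕ opad = ae 53 5c 5c 5c.
m1: inner = H(c4 39 36 36 36 62) = 30 d1; tag = H(ae 53 5c 5c 5c 30 d1) = 37df
m2: inner = H(c4 39 36 36 36 81) = 30 f0; tag = H(ae 53 5c 5c 5c 30 f0) = 56df ← matches
m3: inner = H(c4 39 36 36 36 eb) = 30 5a; tag = H(ae 53 5c 5c 5c 30 5a) = c0df
m4: inner = H(c4 39 36 36 36 78) = 30 e7; tag = H(ae 53 5c 5c 5c 30 e7) = 4ddf

2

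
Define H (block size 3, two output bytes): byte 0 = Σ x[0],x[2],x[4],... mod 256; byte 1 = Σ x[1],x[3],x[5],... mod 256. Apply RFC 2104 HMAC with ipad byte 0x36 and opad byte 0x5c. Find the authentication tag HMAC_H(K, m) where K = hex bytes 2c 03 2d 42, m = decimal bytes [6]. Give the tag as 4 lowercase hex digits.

Key hex bytes 2c 03 2d 42 is 4 bytes > B = 3, so hash it first: H(key) = 59 45, then zero-pad to 3 bytes: K' = 59 45 00.
K' ⊕ ipad = 6f 73 36.  K' ⊕ opad = 05 19 5c.
Inner input = (K'⊕ipad) ∥ m = 6f 73 36 ∥ 06.
Inner hash: even-index sum = 165 mod 256 = 165; odd-index sum = 121 mod 256 = 121 → a5 79.
Outer input = (K'⊕opad) ∥ inner = 05 19 5c ∥ a5 79.
Outer hash (tag): even-index sum = 218 mod 256 = 218; odd-index sum = 190 mod 256 = 190 → da be.

dabe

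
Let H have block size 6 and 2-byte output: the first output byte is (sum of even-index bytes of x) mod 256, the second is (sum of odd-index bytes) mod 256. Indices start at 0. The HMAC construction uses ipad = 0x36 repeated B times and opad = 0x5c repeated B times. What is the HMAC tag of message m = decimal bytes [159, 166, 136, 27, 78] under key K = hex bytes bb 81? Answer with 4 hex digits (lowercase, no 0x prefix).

0d79

Key hex bytes bb 81 is 2 bytes ≤ B = 6; zero-pad to 6 bytes: K' = bb 81 00 00 00 00.
K' ⊕ ipad = 8d b7 36 36 36 36.  K' ⊕ opad = e7 dd 5c 5c 5c 5c.
Inner input = (K'⊕ipad) ∥ m = 8d b7 36 36 36 36 ∥ 9f a6 88 1b 4e.
Inner hash: even-index sum = 622 mod 256 = 110; odd-index sum = 484 mod 256 = 228 → 6e e4.
Outer input = (K'⊕opad) ∥ inner = e7 dd 5c 5c 5c 5c ∥ 6e e4.
Outer hash (tag): even-index sum = 525 mod 256 = 13; odd-index sum = 633 mod 256 = 121 → 0d 79.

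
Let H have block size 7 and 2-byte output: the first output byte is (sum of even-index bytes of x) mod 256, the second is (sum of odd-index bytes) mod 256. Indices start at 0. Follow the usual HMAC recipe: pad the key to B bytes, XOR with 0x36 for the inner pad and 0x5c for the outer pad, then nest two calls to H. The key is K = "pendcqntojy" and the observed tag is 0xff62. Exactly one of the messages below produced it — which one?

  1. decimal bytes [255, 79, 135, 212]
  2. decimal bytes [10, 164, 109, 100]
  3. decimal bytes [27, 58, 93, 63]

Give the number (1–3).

Key "pendcqntojy" = 70 65 6e 64 63 71 6e 74 6f 6a 79 is 11 bytes > B = 7, so hash it first: H(key) = 97 18, then zero-pad to 7 bytes: K' = 97 18 00 00 00 00 00.
K' ⊕ ipad = a1 2e 36 36 36 36 36; K' ⊕ opad = cb 44 5c 5c 5c 5c 5c.
m1: inner = H(a1 2e 36 36 36 36 36 ff 4f 87 d4) = 66 20; tag = H(cb 44 5c 5c 5c 5c 5c 66 20) = ff62 ← matches
m2: inner = H(a1 2e 36 36 36 36 36 0a a4 6d 64) = 4b 11; tag = H(cb 44 5c 5c 5c 5c 5c 4b 11) = f047
m3: inner = H(a1 2e 36 36 36 36 36 1b 3a 5d 3f) = bc 12; tag = H(cb 44 5c 5c 5c 5c 5c bc 12) = f1b8

1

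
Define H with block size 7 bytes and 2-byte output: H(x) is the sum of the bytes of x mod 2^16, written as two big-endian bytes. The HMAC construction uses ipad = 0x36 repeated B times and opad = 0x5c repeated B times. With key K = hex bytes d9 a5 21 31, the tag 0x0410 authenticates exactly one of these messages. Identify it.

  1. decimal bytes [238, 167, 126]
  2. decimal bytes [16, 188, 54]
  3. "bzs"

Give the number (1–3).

Key hex bytes d9 a5 21 31 is 4 bytes ≤ B = 7; zero-pad to 7 bytes: K' = d9 a5 21 31 00 00 00.
K' ⊕ ipad = ef 93 17 07 36 36 36; K' ⊕ opad = 85 f9 7d 6d 5c 5c 5c.
m1: inner = H(ef 93 17 07 36 36 36 ee a7 7e) = 04 55; tag = H(85 f9 7d 6d 5c 5c 5c 04 55) = 03d5
m2: inner = H(ef 93 17 07 36 36 36 10 bc 36) = 03 44; tag = H(85 f9 7d 6d 5c 5c 5c 03 44) = 03c3
m3: inner = H(ef 93 17 07 36 36 36 62 7a 73) = 03 91; tag = H(85 f9 7d 6d 5c 5c 5c 03 91) = 0410 ← matches

3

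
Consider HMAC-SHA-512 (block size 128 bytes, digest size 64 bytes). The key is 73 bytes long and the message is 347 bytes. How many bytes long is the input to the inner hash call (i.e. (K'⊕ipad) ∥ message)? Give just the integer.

475

Key is 73 ≤ 128 bytes, zero-padded: |K'| = 128.
Inner input = (K'⊕ipad) ∥ m → 128 + 347 = 475 bytes.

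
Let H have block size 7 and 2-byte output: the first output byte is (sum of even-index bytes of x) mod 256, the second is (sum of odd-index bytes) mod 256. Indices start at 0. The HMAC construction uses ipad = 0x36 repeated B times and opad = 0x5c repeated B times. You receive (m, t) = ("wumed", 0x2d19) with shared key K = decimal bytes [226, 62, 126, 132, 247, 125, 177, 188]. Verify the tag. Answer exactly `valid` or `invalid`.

Key decimal bytes [226, 62, 126, 132, 247, 125, 177, 188] = e2 3e 7e 84 f7 7d b1 bc is 8 bytes > B = 7, so hash it first: H(key) = 08 fb, then zero-pad to 7 bytes: K' = 08 fb 00 00 00 00 00.
K' ⊕ ipad = 3e cd 36 36 36 36 36; K' ⊕ opad = 54 a7 5c 5c 5c 5c 5c.
Inner hash: even-index sum = 442 mod 256 = 186; odd-index sum = 641 mod 256 = 129 → ba 81.
Outer hash (recomputed tag): even-index sum = 489 mod 256 = 233; odd-index sum = 537 mod 256 = 25 → e9 19.
Recomputed tag = e919; claimed = 2d19 → mismatch.

invalid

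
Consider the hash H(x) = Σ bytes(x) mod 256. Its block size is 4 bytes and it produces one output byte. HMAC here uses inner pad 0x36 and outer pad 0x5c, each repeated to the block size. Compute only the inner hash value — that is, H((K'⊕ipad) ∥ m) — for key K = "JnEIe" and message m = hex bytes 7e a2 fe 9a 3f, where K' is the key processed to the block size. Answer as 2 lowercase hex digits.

36

Key "JnEIe" = 4a 6e 45 49 65 is 5 bytes > B = 4, so hash it first: H(key) = ab, then zero-pad to 4 bytes: K' = ab 00 00 00.
K' ⊕ ipad = 9d 36 36 36.
Inner input = 9d 36 36 36 ∥ 7e a2 fe 9a 3f.
Inner hash: sum = 157+54+54+54+126+162+254+154+63 = 1078; mod 256 = 54 → 36.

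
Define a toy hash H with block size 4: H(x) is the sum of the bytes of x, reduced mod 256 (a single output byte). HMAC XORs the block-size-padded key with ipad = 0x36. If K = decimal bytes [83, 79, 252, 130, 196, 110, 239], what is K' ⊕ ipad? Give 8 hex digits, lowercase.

77363636

Key decimal bytes [83, 79, 252, 130, 196, 110, 239] = 53 4f fc 82 c4 6e ef is 7 bytes > B = 4, so hash it first: H(key) = 41, then zero-pad to 4 bytes: K' = 41 00 00 00.
XOR each byte with 0x36: 41⊕36=77, 00⊕36=36, 00⊕36=36, 00⊕36=36.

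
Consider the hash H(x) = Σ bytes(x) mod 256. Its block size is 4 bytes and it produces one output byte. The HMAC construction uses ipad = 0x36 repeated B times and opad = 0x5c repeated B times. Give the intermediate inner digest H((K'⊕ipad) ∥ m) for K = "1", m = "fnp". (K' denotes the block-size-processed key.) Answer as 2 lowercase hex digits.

Key "1" = 31 is 1 byte ≤ B = 4; zero-pad to 4 bytes: K' = 31 00 00 00.
K' ⊕ ipad = 07 36 36 36.
Inner input = 07 36 36 36 ∥ 66 6e 70.
Inner hash: sum = 7+54+54+54+102+110+112 = 493; mod 256 = 237 → ed.

ed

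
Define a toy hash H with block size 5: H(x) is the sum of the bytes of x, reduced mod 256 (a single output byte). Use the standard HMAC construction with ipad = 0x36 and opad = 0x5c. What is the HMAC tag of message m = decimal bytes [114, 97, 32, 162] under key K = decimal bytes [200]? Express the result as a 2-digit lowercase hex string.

Key decimal bytes [200] = c8 is 1 byte ≤ B = 5; zero-pad to 5 bytes: K' = c8 00 00 00 00.
K' ⊕ ipad = fe 36 36 36 36.  K' ⊕ opad = 94 5c 5c 5c 5c.
Inner input = (K'⊕ipad) ∥ m = fe 36 36 36 36 ∥ 72 61 20 a2.
Inner hash: sum = 254+54+54+54+54+114+97+32+162 = 875; mod 256 = 107 → 6b.
Outer input = (K'⊕opad) ∥ inner = 94 5c 5c 5c 5c ∥ 6b.
Outer hash (tag): sum = 148+92+92+92+92+107 = 623; mod 256 = 111 → 6f.

6f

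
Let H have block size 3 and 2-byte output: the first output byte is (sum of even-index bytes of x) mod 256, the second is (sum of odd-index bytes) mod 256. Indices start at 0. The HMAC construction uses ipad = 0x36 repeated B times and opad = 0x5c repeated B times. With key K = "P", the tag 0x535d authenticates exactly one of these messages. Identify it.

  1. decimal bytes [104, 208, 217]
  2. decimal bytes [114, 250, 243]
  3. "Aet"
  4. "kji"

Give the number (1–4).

Key "P" = 50 is 1 byte ≤ B = 3; zero-pad to 3 bytes: K' = 50 00 00.
K' ⊕ ipad = 66 36 36; K' ⊕ opad = 0c 5c 5c.
m1: inner = H(66 36 36 68 d0 d9) = 6c 77; tag = H(0c 5c 5c 6c 77) = dfc8
m2: inner = H(66 36 36 72 fa f3) = 96 9b; tag = H(0c 5c 5c 96 9b) = 03f2
m3: inner = H(66 36 36 41 65 74) = 01 eb; tag = H(0c 5c 5c 01 eb) = 535d ← matches
m4: inner = H(66 36 36 6b 6a 69) = 06 0a; tag = H(0c 5c 5c 06 0a) = 7262

3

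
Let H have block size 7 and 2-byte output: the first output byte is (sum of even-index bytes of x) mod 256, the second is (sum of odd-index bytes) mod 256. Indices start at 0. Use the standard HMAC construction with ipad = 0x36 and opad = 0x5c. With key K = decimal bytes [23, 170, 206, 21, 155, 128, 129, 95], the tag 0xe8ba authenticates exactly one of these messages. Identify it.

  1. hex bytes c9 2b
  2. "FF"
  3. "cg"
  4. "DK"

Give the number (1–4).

3

Key decimal bytes [23, 170, 206, 21, 155, 128, 129, 95] = 17 aa ce 15 9b 80 81 5f is 8 bytes > B = 7, so hash it first: H(key) = 01 9e, then zero-pad to 7 bytes: K' = 01 9e 00 00 00 00 00.
K' ⊕ ipad = 37 a8 36 36 36 36 36; K' ⊕ opad = 5d c2 5c 5c 5c 5c 5c.
m1: inner = H(37 a8 36 36 36 36 36 c9 2b) = 04 dd; tag = H(5d c2 5c 5c 5c 5c 5c 04 dd) = 4e7e
m2: inner = H(37 a8 36 36 36 36 36 46 46) = 1f 5a; tag = H(5d c2 5c 5c 5c 5c 5c 1f 5a) = cb99
m3: inner = H(37 a8 36 36 36 36 36 63 67) = 40 77; tag = H(5d c2 5c 5c 5c 5c 5c 40 77) = e8ba ← matches
m4: inner = H(37 a8 36 36 36 36 36 44 4b) = 24 58; tag = H(5d c2 5c 5c 5c 5c 5c 24 58) = c99e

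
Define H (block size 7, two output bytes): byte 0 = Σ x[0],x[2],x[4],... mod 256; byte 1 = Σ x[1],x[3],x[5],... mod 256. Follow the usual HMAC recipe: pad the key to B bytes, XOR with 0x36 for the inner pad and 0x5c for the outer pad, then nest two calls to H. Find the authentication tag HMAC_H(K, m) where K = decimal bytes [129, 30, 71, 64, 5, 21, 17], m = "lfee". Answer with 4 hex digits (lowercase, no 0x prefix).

Key decimal bytes [129, 30, 71, 64, 5, 21, 17] = 81 1e 47 40 05 15 11 is exactly B = 7 bytes: K' = 81 1e 47 40 05 15 11.
K' ⊕ ipad = b7 28 71 76 33 23 27.  K' ⊕ opad = dd 42 1b 1c 59 49 4d.
Inner input = (K'⊕ipad) ∥ m = b7 28 71 76 33 23 27 ∥ 6c 66 65 65.
Inner hash: even-index sum = 589 mod 256 = 77; odd-index sum = 402 mod 256 = 146 → 4d 92.
Outer input = (K'⊕opad) ∥ inner = dd 42 1b 1c 59 49 4d ∥ 4d 92.
Outer hash (tag): even-index sum = 560 mod 256 = 48; odd-index sum = 244 mod 256 = 244 → 30 f4.

30f4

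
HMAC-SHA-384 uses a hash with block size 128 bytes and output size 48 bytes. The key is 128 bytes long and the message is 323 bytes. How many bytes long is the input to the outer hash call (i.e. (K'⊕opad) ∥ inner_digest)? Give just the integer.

Key is 128 ≤ 128 bytes, zero-padded: |K'| = 128.
Outer input = (K'⊕opad) ∥ H(inner) → 128 + 48 = 176 bytes.

176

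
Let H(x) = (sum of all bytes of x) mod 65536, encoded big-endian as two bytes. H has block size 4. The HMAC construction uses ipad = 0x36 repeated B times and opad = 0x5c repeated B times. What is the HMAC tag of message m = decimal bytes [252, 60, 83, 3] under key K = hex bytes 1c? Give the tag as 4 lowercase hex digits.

Key hex bytes 1c is 1 byte ≤ B = 4; zero-pad to 4 bytes: K' = 1c 00 00 00.
K' ⊕ ipad = 2a 36 36 36.  K' ⊕ opad = 40 5c 5c 5c.
Inner input = (K'⊕ipad) ∥ m = 2a 36 36 36 ∥ fc 3c 53 03.
Inner hash: sum = 42+54+54+54+252+60+83+3 = 602 → 02 5a.
Outer input = (K'⊕opad) ∥ inner = 40 5c 5c 5c ∥ 02 5a.
Outer hash (tag): sum = 64+92+92+92+2+90 = 432 → 01 b0.

01b0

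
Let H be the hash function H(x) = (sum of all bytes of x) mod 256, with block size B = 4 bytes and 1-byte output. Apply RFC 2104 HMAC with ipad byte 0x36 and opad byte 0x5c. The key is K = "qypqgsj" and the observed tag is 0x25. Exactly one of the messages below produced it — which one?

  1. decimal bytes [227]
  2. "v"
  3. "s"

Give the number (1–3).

1

Key "qypqgsj" = 71 79 70 71 67 73 6a is 7 bytes > B = 4, so hash it first: H(key) = 0f, then zero-pad to 4 bytes: K' = 0f 00 00 00.
K' ⊕ ipad = 39 36 36 36; K' ⊕ opad = 53 5c 5c 5c.
m1: inner = H(39 36 36 36 e3) = be; tag = H(53 5c 5c 5c be) = 25 ← matches
m2: inner = H(39 36 36 36 76) = 51; tag = H(53 5c 5c 5c 51) = b8
m3: inner = H(39 36 36 36 73) = 4e; tag = H(53 5c 5c 5c 4e) = b5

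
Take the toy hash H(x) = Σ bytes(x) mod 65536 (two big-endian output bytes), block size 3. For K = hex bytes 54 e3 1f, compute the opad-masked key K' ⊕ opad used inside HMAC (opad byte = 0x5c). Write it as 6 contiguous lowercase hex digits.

Key hex bytes 54 e3 1f is exactly B = 3 bytes: K' = 54 e3 1f.
XOR each byte with 0x5c: 54⊕5c=08, e3⊕5c=bf, 1f⊕5c=43.

08bf43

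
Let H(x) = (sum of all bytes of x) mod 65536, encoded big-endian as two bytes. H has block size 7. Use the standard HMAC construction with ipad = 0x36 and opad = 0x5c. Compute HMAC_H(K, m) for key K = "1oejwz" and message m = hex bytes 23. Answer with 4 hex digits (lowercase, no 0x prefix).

Key "1oejwz" = 31 6f 65 6a 77 7a is 6 bytes ≤ B = 7; zero-pad to 7 bytes: K' = 31 6f 65 6a 77 7a 00.
K' ⊕ ipad = 07 59 53 5c 41 4c 36.  K' ⊕ opad = 6d 33 39 36 2b 26 5c.
Inner input = (K'⊕ipad) ∥ m = 07 59 53 5c 41 4c 36 ∥ 23.
Inner hash: sum = 7+89+83+92+65+76+54+35 = 501 → 01 f5.
Outer input = (K'⊕opad) ∥ inner = 6d 33 39 36 2b 26 5c ∥ 01 f5.
Outer hash (tag): sum = 109+51+57+54+43+38+92+1+245 = 690 → 02 b2.

02b2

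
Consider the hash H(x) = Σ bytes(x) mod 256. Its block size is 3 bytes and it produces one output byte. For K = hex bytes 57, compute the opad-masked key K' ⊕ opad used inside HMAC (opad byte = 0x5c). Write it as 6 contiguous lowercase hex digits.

0b5c5c

Key hex bytes 57 is 1 byte ≤ B = 3; zero-pad to 3 bytes: K' = 57 00 00.
XOR each byte with 0x5c: 57⊕5c=0b, 00⊕5c=5c, 00⊕5c=5c.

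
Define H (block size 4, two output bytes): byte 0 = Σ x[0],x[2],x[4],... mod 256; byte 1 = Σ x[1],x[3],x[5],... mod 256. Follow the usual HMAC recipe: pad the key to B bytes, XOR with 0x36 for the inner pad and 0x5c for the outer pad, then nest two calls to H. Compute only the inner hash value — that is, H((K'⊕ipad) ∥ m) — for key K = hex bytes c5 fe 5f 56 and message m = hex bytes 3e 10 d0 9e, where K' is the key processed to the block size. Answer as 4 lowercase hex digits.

6ad6

Key hex bytes c5 fe 5f 56 is exactly B = 4 bytes: K' = c5 fe 5f 56.
K' ⊕ ipad = f3 c8 69 60.
Inner input = f3 c8 69 60 ∥ 3e 10 d0 9e.
Inner hash: even-index sum = 618 mod 256 = 106; odd-index sum = 470 mod 256 = 214 → 6a d6.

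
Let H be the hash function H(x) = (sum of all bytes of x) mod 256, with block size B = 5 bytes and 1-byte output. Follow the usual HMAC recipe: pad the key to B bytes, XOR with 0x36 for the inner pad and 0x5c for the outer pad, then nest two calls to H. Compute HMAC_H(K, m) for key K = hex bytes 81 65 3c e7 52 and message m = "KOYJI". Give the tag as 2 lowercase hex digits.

0e

Key hex bytes 81 65 3c e7 52 is exactly B = 5 bytes: K' = 81 65 3c e7 52.
K' ⊕ ipad = b7 53 0a d1 64.  K' ⊕ opad = dd 39 60 bb 0e.
Inner input = (K'⊕ipad) ∥ m = b7 53 0a d1 64 ∥ 4b 4f 59 4a 49.
Inner hash: sum = 183+83+10+209+100+75+79+89+74+73 = 975; mod 256 = 207 → cf.
Outer input = (K'⊕opad) ∥ inner = dd 39 60 bb 0e ∥ cf.
Outer hash (tag): sum = 221+57+96+187+14+207 = 782; mod 256 = 14 → 0e.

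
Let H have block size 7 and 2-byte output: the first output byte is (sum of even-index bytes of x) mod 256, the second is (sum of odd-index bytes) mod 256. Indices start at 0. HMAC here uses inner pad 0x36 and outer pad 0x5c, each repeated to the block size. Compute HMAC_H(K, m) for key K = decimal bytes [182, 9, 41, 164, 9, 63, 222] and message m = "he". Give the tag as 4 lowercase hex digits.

Key decimal bytes [182, 9, 41, 164, 9, 63, 222] = b6 09 29 a4 09 3f de is exactly B = 7 bytes: K' = b6 09 29 a4 09 3f de.
K' ⊕ ipad = 80 3f 1f 92 3f 09 e8.  K' ⊕ opad = ea 55 75 f8 55 63 82.
Inner input = (K'⊕ipad) ∥ m = 80 3f 1f 92 3f 09 e8 ∥ 68 65.
Inner hash: even-index sum = 555 mod 256 = 43; odd-index sum = 322 mod 256 = 66 → 2b 42.
Outer input = (K'⊕opad) ∥ inner = ea 55 75 f8 55 63 82 ∥ 2b 42.
Outer hash (tag): even-index sum = 632 mod 256 = 120; odd-index sum = 475 mod 256 = 219 → 78 db.

78db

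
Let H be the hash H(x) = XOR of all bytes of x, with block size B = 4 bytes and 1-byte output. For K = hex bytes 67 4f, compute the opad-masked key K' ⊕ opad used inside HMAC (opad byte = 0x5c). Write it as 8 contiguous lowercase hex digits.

Key hex bytes 67 4f is 2 bytes ≤ B = 4; zero-pad to 4 bytes: K' = 67 4f 00 00.
XOR each byte with 0x5c: 67⊕5c=3b, 4f⊕5c=13, 00⊕5c=5c, 00⊕5c=5c.

3b135c5c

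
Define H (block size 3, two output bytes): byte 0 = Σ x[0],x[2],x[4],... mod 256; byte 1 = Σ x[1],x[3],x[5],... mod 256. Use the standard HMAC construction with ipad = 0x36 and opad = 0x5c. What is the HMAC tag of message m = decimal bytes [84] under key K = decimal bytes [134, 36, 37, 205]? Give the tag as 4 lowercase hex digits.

6e80

Key decimal bytes [134, 36, 37, 205] = 86 24 25 cd is 4 bytes > B = 3, so hash it first: H(key) = ab f1, then zero-pad to 3 bytes: K' = ab f1 00.
K' ⊕ ipad = 9d c7 36.  K' ⊕ opad = f7 ad 5c.
Inner input = (K'⊕ipad) ∥ m = 9d c7 36 ∥ 54.
Inner hash: even-index sum = 211 mod 256 = 211; odd-index sum = 283 mod 256 = 27 → d3 1b.
Outer input = (K'⊕opad) ∥ inner = f7 ad 5c ∥ d3 1b.
Outer hash (tag): even-index sum = 366 mod 256 = 110; odd-index sum = 384 mod 256 = 128 → 6e 80.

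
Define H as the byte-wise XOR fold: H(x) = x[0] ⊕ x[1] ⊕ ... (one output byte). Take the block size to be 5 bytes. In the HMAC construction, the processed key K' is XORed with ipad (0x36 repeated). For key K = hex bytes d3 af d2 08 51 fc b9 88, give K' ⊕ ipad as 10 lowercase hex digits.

0c36363636

Key hex bytes d3 af d2 08 51 fc b9 88 is 8 bytes > B = 5, so hash it first: H(key) = 3a, then zero-pad to 5 bytes: K' = 3a 00 00 00 00.
XOR each byte with 0x36: 3a⊕36=0c, 00⊕36=36, 00⊕36=36, 00⊕36=36, 00⊕36=36.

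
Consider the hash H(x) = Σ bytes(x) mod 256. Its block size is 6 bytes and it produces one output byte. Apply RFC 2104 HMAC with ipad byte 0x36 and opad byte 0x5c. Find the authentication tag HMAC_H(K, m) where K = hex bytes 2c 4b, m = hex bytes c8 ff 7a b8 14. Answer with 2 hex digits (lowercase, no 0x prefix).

73

Key hex bytes 2c 4b is 2 bytes ≤ B = 6; zero-pad to 6 bytes: K' = 2c 4b 00 00 00 00.
K' ⊕ ipad = 1a 7d 36 36 36 36.  K' ⊕ opad = 70 17 5c 5c 5c 5c.
Inner input = (K'⊕ipad) ∥ m = 1a 7d 36 36 36 36 ∥ c8 ff 7a b8 14.
Inner hash: sum = 26+125+54+54+54+54+200+255+122+184+20 = 1148; mod 256 = 124 → 7c.
Outer input = (K'⊕opad) ∥ inner = 70 17 5c 5c 5c 5c ∥ 7c.
Outer hash (tag): sum = 112+23+92+92+92+92+124 = 627; mod 256 = 115 → 73.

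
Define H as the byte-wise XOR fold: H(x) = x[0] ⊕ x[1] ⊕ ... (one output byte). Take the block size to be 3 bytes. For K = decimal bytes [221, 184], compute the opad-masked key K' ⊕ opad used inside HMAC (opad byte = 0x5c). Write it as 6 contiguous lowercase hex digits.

81e45c

Key decimal bytes [221, 184] = dd b8 is 2 bytes ≤ B = 3; zero-pad to 3 bytes: K' = dd b8 00.
XOR each byte with 0x5c: dd⊕5c=81, b8⊕5c=e4, 00⊕5c=5c.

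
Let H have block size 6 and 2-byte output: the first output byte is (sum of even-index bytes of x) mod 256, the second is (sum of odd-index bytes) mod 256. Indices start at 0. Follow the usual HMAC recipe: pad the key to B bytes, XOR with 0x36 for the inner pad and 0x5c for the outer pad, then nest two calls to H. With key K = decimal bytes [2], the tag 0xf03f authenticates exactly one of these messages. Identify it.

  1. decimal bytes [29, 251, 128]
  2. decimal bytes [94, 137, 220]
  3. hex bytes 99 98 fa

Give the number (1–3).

2

Key decimal bytes [2] = 02 is 1 byte ≤ B = 6; zero-pad to 6 bytes: K' = 02 00 00 00 00 00.
K' ⊕ ipad = 34 36 36 36 36 36; K' ⊕ opad = 5e 5c 5c 5c 5c 5c.
m1: inner = H(34 36 36 36 36 36 1d fb 80) = 3d 9d; tag = H(5e 5c 5c 5c 5c 5c 3d 9d) = 53b1
m2: inner = H(34 36 36 36 36 36 5e 89 dc) = da 2b; tag = H(5e 5c 5c 5c 5c 5c da 2b) = f03f ← matches
m3: inner = H(34 36 36 36 36 36 99 98 fa) = 33 3a; tag = H(5e 5c 5c 5c 5c 5c 33 3a) = 494e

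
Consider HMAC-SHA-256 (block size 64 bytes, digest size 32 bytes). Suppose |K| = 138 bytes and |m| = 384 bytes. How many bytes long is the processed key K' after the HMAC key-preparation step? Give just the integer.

64

Key is 138 > 64 bytes, so it is hashed to 32 bytes then zero-padded to 64: |K'| = 64.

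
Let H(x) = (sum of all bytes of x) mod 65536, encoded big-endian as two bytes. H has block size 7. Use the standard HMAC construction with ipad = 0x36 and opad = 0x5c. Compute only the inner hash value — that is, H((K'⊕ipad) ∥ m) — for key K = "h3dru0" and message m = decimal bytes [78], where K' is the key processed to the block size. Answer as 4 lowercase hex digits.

01c6

Key "h3dru0" = 68 33 64 72 75 30 is 6 bytes ≤ B = 7; zero-pad to 7 bytes: K' = 68 33 64 72 75 30 00.
K' ⊕ ipad = 5e 05 52 44 43 06 36.
Inner input = 5e 05 52 44 43 06 36 ∥ 4e.
Inner hash: sum = 94+5+82+68+67+6+54+78 = 454 → 01 c6.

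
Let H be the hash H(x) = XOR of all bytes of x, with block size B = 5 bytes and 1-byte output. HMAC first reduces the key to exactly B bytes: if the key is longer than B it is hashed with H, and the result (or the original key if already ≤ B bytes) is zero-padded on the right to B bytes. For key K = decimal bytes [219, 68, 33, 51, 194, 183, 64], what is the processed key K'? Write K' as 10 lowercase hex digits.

b800000000

|K| = 7 > B = 5, so first hash the key.
H(K): XOR db⊕44⊕21⊕33⊕c2⊕b7⊕40 = b8.
Zero-pad H(K) = b8 to 5 bytes: K' = b8 00 00 00 00.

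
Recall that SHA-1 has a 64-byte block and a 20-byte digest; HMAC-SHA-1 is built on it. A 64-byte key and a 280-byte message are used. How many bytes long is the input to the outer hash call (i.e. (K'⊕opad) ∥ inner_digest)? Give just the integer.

Key is 64 ≤ 64 bytes, zero-padded: |K'| = 64.
Outer input = (K'⊕opad) ∥ H(inner) → 64 + 20 = 84 bytes.

84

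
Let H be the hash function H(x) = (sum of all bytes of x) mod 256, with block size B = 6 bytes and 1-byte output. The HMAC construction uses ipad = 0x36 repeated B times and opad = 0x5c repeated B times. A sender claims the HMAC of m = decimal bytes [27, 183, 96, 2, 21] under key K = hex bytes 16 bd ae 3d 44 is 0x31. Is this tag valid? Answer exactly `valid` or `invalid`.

valid

Key hex bytes 16 bd ae 3d 44 is 5 bytes ≤ B = 6; zero-pad to 6 bytes: K' = 16 bd ae 3d 44 00.
K' ⊕ ipad = 20 8b 98 0b 72 36; K' ⊕ opad = 4a e1 f2 61 18 5c.
Inner hash: sum = 32+139+152+11+114+54+27+183+96+2+21 = 831; mod 256 = 63 → 3f.
Outer hash (recomputed tag): sum = 74+225+242+97+24+92+63 = 817; mod 256 = 49 → 31.
Recomputed tag = 31; claimed = 31 → match.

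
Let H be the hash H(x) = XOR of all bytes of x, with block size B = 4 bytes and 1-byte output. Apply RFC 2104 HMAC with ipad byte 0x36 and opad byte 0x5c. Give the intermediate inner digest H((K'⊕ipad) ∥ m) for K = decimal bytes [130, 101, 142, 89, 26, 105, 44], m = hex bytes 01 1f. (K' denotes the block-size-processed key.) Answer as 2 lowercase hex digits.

71

Key decimal bytes [130, 101, 142, 89, 26, 105, 44] = 82 65 8e 59 1a 69 2c is 7 bytes > B = 4, so hash it first: H(key) = 6f, then zero-pad to 4 bytes: K' = 6f 00 00 00.
K' ⊕ ipad = 59 36 36 36.
Inner input = 59 36 36 36 ∥ 01 1f.
Inner hash: XOR 59⊕36⊕36⊕36⊕01⊕1f = 71.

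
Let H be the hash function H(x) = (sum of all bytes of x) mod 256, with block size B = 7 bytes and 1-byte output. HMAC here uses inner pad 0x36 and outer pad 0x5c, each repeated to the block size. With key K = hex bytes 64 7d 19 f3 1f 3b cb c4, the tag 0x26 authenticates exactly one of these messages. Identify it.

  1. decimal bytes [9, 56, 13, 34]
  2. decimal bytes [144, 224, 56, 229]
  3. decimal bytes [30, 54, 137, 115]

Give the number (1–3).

3

Key hex bytes 64 7d 19 f3 1f 3b cb c4 is 8 bytes > B = 7, so hash it first: H(key) = d6, then zero-pad to 7 bytes: K' = d6 00 00 00 00 00 00.
K' ⊕ ipad = e0 36 36 36 36 36 36; K' ⊕ opad = 8a 5c 5c 5c 5c 5c 5c.
m1: inner = H(e0 36 36 36 36 36 36 09 38 0d 22) = 94; tag = H(8a 5c 5c 5c 5c 5c 5c 94) = 46
m2: inner = H(e0 36 36 36 36 36 36 90 e0 38 e5) = b1; tag = H(8a 5c 5c 5c 5c 5c 5c b1) = 63
m3: inner = H(e0 36 36 36 36 36 36 1e 36 89 73) = 74; tag = H(8a 5c 5c 5c 5c 5c 5c 74) = 26 ← matches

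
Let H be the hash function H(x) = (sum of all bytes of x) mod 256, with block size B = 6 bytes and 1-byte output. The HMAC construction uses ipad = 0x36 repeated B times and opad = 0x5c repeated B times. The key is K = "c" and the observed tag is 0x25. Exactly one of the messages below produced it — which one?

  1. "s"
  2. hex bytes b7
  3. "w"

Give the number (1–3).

Key "c" = 63 is 1 byte ≤ B = 6; zero-pad to 6 bytes: K' = 63 00 00 00 00 00.
K' ⊕ ipad = 55 36 36 36 36 36; K' ⊕ opad = 3f 5c 5c 5c 5c 5c.
m1: inner = H(55 36 36 36 36 36 73) = d6; tag = H(3f 5c 5c 5c 5c 5c d6) = e1
m2: inner = H(55 36 36 36 36 36 b7) = 1a; tag = H(3f 5c 5c 5c 5c 5c 1a) = 25 ← matches
m3: inner = H(55 36 36 36 36 36 77) = da; tag = H(3f 5c 5c 5c 5c 5c da) = e5

2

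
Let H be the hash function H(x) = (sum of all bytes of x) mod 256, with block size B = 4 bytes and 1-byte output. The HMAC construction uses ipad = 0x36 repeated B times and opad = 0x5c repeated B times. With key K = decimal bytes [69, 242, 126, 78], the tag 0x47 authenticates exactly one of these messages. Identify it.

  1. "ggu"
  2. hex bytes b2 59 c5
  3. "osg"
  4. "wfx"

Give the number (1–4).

4

Key decimal bytes [69, 242, 126, 78] = 45 f2 7e 4e is exactly B = 4 bytes: K' = 45 f2 7e 4e.
K' ⊕ ipad = 73 c4 48 78; K' ⊕ opad = 19 ae 22 12.
m1: inner = H(73 c4 48 78 67 67 75) = 3a; tag = H(19 ae 22 12 3a) = 35
m2: inner = H(73 c4 48 78 b2 59 c5) = c7; tag = H(19 ae 22 12 c7) = c2
m3: inner = H(73 c4 48 78 6f 73 67) = 40; tag = H(19 ae 22 12 40) = 3b
m4: inner = H(73 c4 48 78 77 66 78) = 4c; tag = H(19 ae 22 12 4c) = 47 ← matches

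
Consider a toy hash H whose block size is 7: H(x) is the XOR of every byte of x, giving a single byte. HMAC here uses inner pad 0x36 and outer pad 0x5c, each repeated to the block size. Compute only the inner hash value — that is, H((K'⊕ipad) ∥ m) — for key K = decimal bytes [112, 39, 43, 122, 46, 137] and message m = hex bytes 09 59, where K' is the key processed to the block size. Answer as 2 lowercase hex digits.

Key decimal bytes [112, 39, 43, 122, 46, 137] = 70 27 2b 7a 2e 89 is 6 bytes ≤ B = 7; zero-pad to 7 bytes: K' = 70 27 2b 7a 2e 89 00.
K' ⊕ ipad = 46 11 1d 4c 18 bf 36.
Inner input = 46 11 1d 4c 18 bf 36 ∥ 09 59.
Inner hash: XOR 46⊕11⊕1d⊕4c⊕18⊕bf⊕36⊕09⊕59 = c7.

c7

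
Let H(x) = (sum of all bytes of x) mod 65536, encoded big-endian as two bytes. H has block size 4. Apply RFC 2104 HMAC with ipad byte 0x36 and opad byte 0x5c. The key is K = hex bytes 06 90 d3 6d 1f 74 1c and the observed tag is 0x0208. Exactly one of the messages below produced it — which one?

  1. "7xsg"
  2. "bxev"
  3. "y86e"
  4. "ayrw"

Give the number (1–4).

Key hex bytes 06 90 d3 6d 1f 74 1c is 7 bytes > B = 4, so hash it first: H(key) = 02 85, then zero-pad to 4 bytes: K' = 02 85 00 00.
K' ⊕ ipad = 34 b3 36 36; K' ⊕ opad = 5e d9 5c 5c.
m1: inner = H(34 b3 36 36 37 78 73 67) = 02 dc; tag = H(5e d9 5c 5c 02 dc) = 02cd
m2: inner = H(34 b3 36 36 62 78 65 76) = 03 08; tag = H(5e d9 5c 5c 03 08) = 01fa
m3: inner = H(34 b3 36 36 79 38 36 65) = 02 9f; tag = H(5e d9 5c 5c 02 9f) = 0290
m4: inner = H(34 b3 36 36 61 79 72 77) = 03 16; tag = H(5e d9 5c 5c 03 16) = 0208 ← matches

4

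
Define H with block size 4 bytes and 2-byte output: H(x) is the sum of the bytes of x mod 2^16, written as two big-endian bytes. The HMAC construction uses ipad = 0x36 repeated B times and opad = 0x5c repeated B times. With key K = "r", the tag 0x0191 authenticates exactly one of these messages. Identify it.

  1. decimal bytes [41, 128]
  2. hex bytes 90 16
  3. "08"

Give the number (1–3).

3

Key "r" = 72 is 1 byte ≤ B = 4; zero-pad to 4 bytes: K' = 72 00 00 00.
K' ⊕ ipad = 44 36 36 36; K' ⊕ opad = 2e 5c 5c 5c.
m1: inner = H(44 36 36 36 29 80) = 01 8f; tag = H(2e 5c 5c 5c 01 8f) = 01d2
m2: inner = H(44 36 36 36 90 16) = 01 8c; tag = H(2e 5c 5c 5c 01 8c) = 01cf
m3: inner = H(44 36 36 36 30 38) = 01 4e; tag = H(2e 5c 5c 5c 01 4e) = 0191 ← matches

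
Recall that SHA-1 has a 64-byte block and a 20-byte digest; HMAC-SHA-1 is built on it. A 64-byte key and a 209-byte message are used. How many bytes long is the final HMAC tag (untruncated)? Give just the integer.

The tag is one SHA-1 digest: 20 bytes.

20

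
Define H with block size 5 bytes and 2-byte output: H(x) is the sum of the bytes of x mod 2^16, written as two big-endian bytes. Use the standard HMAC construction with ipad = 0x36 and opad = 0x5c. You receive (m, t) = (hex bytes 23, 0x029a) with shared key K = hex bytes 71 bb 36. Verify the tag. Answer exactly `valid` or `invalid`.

valid

Key hex bytes 71 bb 36 is 3 bytes ≤ B = 5; zero-pad to 5 bytes: K' = 71 bb 36 00 00.
K' ⊕ ipad = 47 8d 00 36 36; K' ⊕ opad = 2d e7 6a 5c 5c.
Inner hash: sum = 71+141+0+54+54+35 = 355 → 01 63.
Outer hash (recomputed tag): sum = 45+231+106+92+92+1+99 = 666 → 02 9a.
Recomputed tag = 029a; claimed = 029a → match.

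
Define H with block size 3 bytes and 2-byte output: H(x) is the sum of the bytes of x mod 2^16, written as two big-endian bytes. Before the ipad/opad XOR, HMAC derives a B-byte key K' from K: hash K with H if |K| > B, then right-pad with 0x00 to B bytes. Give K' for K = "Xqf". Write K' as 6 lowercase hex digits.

587166

Key "Xqf" = 58 71 66 is exactly B = 3 bytes: K' = 58 71 66.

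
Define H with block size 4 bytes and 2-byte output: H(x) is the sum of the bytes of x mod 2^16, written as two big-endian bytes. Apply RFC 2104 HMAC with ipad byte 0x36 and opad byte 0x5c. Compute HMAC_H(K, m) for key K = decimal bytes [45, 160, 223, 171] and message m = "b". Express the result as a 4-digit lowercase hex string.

0382

Key decimal bytes [45, 160, 223, 171] = 2d a0 df ab is exactly B = 4 bytes: K' = 2d a0 df ab.
K' ⊕ ipad = 1b 96 e9 9d.  K' ⊕ opad = 71 fc 83 f7.
Inner input = (K'⊕ipad) ∥ m = 1b 96 e9 9d ∥ 62.
Inner hash: sum = 27+150+233+157+98 = 665 → 02 99.
Outer input = (K'⊕opad) ∥ inner = 71 fc 83 f7 ∥ 02 99.
Outer hash (tag): sum = 113+252+131+247+2+153 = 898 → 03 82.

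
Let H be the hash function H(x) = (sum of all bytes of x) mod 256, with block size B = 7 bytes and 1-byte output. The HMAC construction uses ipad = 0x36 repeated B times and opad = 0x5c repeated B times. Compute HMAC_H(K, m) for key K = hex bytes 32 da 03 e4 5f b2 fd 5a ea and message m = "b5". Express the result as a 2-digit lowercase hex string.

8f

Key hex bytes 32 da 03 e4 5f b2 fd 5a ea is 9 bytes > B = 7, so hash it first: H(key) = 45, then zero-pad to 7 bytes: K' = 45 00 00 00 00 00 00.
K' ⊕ ipad = 73 36 36 36 36 36 36.  K' ⊕ opad = 19 5c 5c 5c 5c 5c 5c.
Inner input = (K'⊕ipad) ∥ m = 73 36 36 36 36 36 36 ∥ 62 35.
Inner hash: sum = 115+54+54+54+54+54+54+98+53 = 590; mod 256 = 78 → 4e.
Outer input = (K'⊕opad) ∥ inner = 19 5c 5c 5c 5c 5c 5c ∥ 4e.
Outer hash (tag): sum = 25+92+92+92+92+92+92+78 = 655; mod 256 = 143 → 8f.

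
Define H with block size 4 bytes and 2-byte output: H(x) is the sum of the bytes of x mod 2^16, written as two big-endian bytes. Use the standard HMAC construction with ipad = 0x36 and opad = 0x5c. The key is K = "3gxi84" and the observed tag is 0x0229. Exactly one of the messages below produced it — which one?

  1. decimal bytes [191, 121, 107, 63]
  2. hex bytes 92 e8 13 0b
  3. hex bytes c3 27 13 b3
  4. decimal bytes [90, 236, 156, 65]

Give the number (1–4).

1

Key "3gxi84" = 33 67 78 69 38 34 is 6 bytes > B = 4, so hash it first: H(key) = 01 e7, then zero-pad to 4 bytes: K' = 01 e7 00 00.
K' ⊕ ipad = 37 d1 36 36; K' ⊕ opad = 5d bb 5c 5c.
m1: inner = H(37 d1 36 36 bf 79 6b 3f) = 03 56; tag = H(5d bb 5c 5c 03 56) = 0229 ← matches
m2: inner = H(37 d1 36 36 92 e8 13 0b) = 03 0c; tag = H(5d bb 5c 5c 03 0c) = 01df
m3: inner = H(37 d1 36 36 c3 27 13 b3) = 03 24; tag = H(5d bb 5c 5c 03 24) = 01f7
m4: inner = H(37 d1 36 36 5a ec 9c 41) = 03 97; tag = H(5d bb 5c 5c 03 97) = 026a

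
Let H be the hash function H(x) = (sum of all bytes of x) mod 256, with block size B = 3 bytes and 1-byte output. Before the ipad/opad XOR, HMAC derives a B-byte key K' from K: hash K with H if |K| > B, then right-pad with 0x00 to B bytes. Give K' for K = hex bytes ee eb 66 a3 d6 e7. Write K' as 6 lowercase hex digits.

|K| = 6 > B = 3, so first hash the key.
H(K): sum = 238+235+102+163+214+231 = 1183; mod 256 = 159 → 9f.
Zero-pad H(K) = 9f to 3 bytes: K' = 9f 00 00.

9f0000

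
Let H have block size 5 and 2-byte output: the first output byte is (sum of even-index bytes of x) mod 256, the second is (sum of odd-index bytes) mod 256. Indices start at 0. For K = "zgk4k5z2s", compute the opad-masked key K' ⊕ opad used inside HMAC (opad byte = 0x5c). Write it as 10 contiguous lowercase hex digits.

615e5c5c5c

Key "zgk4k5z2s" = 7a 67 6b 34 6b 35 7a 32 73 is 9 bytes > B = 5, so hash it first: H(key) = 3d 02, then zero-pad to 5 bytes: K' = 3d 02 00 00 00.
XOR each byte with 0x5c: 3d⊕5c=61, 02⊕5c=5e, 00⊕5c=5c, 00⊕5c=5c, 00⊕5c=5c.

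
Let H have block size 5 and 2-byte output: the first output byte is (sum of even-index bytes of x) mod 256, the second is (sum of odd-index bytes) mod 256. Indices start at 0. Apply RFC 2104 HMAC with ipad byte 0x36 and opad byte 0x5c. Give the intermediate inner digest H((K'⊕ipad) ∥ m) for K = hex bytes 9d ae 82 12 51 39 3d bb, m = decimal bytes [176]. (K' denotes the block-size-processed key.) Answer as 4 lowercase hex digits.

Key hex bytes 9d ae 82 12 51 39 3d bb is 8 bytes > B = 5, so hash it first: H(key) = ad b4, then zero-pad to 5 bytes: K' = ad b4 00 00 00.
K' ⊕ ipad = 9b 82 36 36 36.
Inner input = 9b 82 36 36 36 ∥ b0.
Inner hash: even-index sum = 263 mod 256 = 7; odd-index sum = 360 mod 256 = 104 → 07 68.

0768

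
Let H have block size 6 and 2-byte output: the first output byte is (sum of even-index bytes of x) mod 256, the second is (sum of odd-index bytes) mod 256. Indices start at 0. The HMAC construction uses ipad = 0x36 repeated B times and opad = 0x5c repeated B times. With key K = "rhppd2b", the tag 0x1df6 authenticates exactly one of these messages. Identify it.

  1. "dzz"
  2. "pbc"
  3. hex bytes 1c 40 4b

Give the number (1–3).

Key "rhppd2b" = 72 68 70 70 64 32 62 is 7 bytes > B = 6, so hash it first: H(key) = a8 0a, then zero-pad to 6 bytes: K' = a8 0a 00 00 00 00.
K' ⊕ ipad = 9e 3c 36 36 36 36; K' ⊕ opad = f4 56 5c 5c 5c 5c.
m1: inner = H(9e 3c 36 36 36 36 64 7a 7a) = e8 22; tag = H(f4 56 5c 5c 5c 5c e8 22) = 9430
m2: inner = H(9e 3c 36 36 36 36 70 62 63) = dd 0a; tag = H(f4 56 5c 5c 5c 5c dd 0a) = 8918
m3: inner = H(9e 3c 36 36 36 36 1c 40 4b) = 71 e8; tag = H(f4 56 5c 5c 5c 5c 71 e8) = 1df6 ← matches

3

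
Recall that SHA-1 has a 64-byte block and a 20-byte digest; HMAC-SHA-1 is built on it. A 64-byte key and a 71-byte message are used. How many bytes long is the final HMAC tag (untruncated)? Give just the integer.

20

The tag is one SHA-1 digest: 20 bytes.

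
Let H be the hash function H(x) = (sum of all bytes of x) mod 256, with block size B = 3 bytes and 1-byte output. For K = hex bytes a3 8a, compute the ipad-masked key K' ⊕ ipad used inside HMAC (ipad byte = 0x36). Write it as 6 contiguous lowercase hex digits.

95bc36

Key hex bytes a3 8a is 2 bytes ≤ B = 3; zero-pad to 3 bytes: K' = a3 8a 00.
XOR each byte with 0x36: a3⊕36=95, 8a⊕36=bc, 00⊕36=36.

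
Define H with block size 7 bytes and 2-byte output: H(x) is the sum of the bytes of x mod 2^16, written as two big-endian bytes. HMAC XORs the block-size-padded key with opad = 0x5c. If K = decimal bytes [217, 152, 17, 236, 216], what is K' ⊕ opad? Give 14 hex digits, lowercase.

85c44db0845c5c

Key decimal bytes [217, 152, 17, 236, 216] = d9 98 11 ec d8 is 5 bytes ≤ B = 7; zero-pad to 7 bytes: K' = d9 98 11 ec d8 00 00.
XOR each byte with 0x5c: d9⊕5c=85, 98⊕5c=c4, 11⊕5c=4d, ec⊕5c=b0, d8⊕5c=84, 00⊕5c=5c, 00⊕5c=5c.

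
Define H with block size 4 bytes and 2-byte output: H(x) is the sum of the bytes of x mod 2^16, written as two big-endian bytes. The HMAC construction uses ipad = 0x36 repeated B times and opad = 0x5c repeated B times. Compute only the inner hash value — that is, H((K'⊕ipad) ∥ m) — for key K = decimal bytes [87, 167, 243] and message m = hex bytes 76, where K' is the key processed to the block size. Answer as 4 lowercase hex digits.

0263

Key decimal bytes [87, 167, 243] = 57 a7 f3 is 3 bytes ≤ B = 4; zero-pad to 4 bytes: K' = 57 a7 f3 00.
K' ⊕ ipad = 61 91 c5 36.
Inner input = 61 91 c5 36 ∥ 76.
Inner hash: sum = 97+145+197+54+118 = 611 → 02 63.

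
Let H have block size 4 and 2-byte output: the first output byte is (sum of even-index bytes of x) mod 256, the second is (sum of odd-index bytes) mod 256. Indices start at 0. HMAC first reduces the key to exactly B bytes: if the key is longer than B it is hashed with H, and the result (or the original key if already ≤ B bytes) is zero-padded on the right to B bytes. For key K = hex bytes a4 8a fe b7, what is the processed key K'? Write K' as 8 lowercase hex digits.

a48afeb7

Key hex bytes a4 8a fe b7 is exactly B = 4 bytes: K' = a4 8a fe b7.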